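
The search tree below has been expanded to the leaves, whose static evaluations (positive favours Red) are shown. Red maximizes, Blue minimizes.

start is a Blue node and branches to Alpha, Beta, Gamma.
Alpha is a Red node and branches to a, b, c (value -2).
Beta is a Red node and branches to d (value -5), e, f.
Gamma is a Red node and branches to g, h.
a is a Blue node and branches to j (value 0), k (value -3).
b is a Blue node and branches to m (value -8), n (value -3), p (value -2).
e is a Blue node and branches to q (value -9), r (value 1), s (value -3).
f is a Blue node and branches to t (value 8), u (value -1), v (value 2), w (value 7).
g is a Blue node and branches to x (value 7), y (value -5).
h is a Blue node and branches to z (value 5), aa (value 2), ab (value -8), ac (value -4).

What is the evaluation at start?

-5

a (Blue): min(0, -3) = -3
b (Blue): min(-8, -3, -2) = -8
Alpha (Red): max(-3, -8, -2) = -2
e (Blue): min(-9, 1, -3) = -9
f (Blue): min(8, -1, 2, 7) = -1
Beta (Red): max(-5, -9, -1) = -1
g (Blue): min(7, -5) = -5
h (Blue): min(5, 2, -8, -4) = -8
Gamma (Red): max(-5, -8) = -5
start (Blue): min(-2, -1, -5) = -5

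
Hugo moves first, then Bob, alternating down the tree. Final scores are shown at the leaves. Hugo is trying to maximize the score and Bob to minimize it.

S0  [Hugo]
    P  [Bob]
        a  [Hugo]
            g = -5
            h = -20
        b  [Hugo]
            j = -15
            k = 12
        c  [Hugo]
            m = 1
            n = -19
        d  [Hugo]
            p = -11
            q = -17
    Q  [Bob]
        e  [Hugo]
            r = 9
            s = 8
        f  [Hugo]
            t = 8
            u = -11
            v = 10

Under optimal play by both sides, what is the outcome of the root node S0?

a (Hugo): max(-5, -20) = -5
b (Hugo): max(-15, 12) = 12
c (Hugo): max(1, -19) = 1
d (Hugo): max(-11, -17) = -11
P (Bob): min(-5, 12, 1, -11) = -11
e (Hugo): max(9, 8) = 9
f (Hugo): max(8, -11, 10) = 10
Q (Bob): min(9, 10) = 9
S0 (Hugo): max(-11, 9) = 9

9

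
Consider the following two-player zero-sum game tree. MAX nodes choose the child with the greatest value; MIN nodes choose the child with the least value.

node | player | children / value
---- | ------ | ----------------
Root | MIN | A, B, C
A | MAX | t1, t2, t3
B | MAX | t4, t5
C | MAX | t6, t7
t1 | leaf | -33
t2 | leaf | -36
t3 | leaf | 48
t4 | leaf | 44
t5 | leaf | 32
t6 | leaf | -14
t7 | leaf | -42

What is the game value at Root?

-14

A (MAX): max(-33, -36, 48) = 48
B (MAX): max(44, 32) = 44
C (MAX): max(-14, -42) = -14
Root (MIN): min(48, 44, -14) = -14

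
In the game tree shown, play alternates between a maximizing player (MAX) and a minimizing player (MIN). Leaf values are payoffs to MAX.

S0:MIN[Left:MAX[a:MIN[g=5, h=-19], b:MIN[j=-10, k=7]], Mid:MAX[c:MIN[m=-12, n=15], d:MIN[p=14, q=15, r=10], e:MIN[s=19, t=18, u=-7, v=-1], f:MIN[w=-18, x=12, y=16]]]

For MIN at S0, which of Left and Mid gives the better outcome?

a (MIN): min(5, -19) = -19
b (MIN): min(-10, 7) = -10
Left (MAX): max(-19, -10) = -10
c (MIN): min(-12, 15) = -12
d (MIN): min(14, 15, 10) = 10
e (MIN): min(19, 18, -7, -1) = -7
f (MIN): min(-18, 12, 16) = -18
Mid (MAX): max(-12, 10, -7, -18) = 10
MIN prefers the lower value; Left=-10, Mid=10. Left is better since -10 < 10.

Left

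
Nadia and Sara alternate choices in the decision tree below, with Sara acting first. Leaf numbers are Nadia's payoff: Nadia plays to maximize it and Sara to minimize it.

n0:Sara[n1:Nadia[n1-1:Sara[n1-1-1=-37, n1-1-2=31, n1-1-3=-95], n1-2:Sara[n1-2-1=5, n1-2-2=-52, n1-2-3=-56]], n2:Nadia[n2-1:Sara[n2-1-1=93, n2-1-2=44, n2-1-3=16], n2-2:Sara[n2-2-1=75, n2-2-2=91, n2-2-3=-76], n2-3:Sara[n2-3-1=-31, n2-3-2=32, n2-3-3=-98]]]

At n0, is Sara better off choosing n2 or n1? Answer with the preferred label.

n2-1 (Sara): min(93, 44, 16) = 16
n2-2 (Sara): min(75, 91, -76) = -76
n2-3 (Sara): min(-31, 32, -98) = -98
n2 (Nadia): max(16, -76, -98) = 16
n1-1 (Sara): min(-37, 31, -95) = -95
n1-2 (Sara): min(5, -52, -56) = -56
n1 (Nadia): max(-95, -56) = -56
Sara prefers the lower value; n2=16, n1=-56. n1 is better since -56 < 16.

n1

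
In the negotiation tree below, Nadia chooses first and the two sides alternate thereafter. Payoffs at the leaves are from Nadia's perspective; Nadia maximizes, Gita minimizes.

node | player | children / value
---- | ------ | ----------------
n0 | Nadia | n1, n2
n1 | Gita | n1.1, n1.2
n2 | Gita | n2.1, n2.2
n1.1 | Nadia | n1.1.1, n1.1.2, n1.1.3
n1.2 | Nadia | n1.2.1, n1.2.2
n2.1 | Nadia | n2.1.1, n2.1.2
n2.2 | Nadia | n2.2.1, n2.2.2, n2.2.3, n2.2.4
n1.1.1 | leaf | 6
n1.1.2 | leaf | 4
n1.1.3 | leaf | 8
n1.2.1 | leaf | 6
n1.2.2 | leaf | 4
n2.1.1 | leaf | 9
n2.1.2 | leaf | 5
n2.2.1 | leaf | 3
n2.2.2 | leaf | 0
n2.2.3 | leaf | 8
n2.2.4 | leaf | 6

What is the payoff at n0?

8

n1.1 (Nadia): max(6, 4, 8) = 8
n1.2 (Nadia): max(6, 4) = 6
n1 (Gita): min(8, 6) = 6
n2.1 (Nadia): max(9, 5) = 9
n2.2 (Nadia): max(3, 0, 8, 6) = 8
n2 (Gita): min(9, 8) = 8
n0 (Nadia): max(6, 8) = 8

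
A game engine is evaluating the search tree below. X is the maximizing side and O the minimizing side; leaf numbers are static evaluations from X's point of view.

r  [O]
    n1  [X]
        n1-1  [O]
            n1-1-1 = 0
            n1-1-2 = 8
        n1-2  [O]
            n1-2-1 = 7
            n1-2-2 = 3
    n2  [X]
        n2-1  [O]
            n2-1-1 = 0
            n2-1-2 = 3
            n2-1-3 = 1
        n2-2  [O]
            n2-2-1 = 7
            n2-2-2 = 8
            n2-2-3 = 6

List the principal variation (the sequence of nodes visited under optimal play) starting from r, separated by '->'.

n1-1 (O): min(0, 8) = 0
n1-2 (O): min(7, 3) = 3
n1 (X): max(0, 3) = 3
n2-1 (O): min(0, 3, 1) = 0
n2-2 (O): min(7, 8, 6) = 6
n2 (X): max(0, 6) = 6
r (O): min(3, 6) = 3
At r, O picks n1 (lowest: 3).
At n1, X picks n1-2 (highest: 3).
At n1-2, O picks n1-2-2 (lowest: 3).
Terminal value 3.

r -> n1 -> n1-2 -> n1-2-2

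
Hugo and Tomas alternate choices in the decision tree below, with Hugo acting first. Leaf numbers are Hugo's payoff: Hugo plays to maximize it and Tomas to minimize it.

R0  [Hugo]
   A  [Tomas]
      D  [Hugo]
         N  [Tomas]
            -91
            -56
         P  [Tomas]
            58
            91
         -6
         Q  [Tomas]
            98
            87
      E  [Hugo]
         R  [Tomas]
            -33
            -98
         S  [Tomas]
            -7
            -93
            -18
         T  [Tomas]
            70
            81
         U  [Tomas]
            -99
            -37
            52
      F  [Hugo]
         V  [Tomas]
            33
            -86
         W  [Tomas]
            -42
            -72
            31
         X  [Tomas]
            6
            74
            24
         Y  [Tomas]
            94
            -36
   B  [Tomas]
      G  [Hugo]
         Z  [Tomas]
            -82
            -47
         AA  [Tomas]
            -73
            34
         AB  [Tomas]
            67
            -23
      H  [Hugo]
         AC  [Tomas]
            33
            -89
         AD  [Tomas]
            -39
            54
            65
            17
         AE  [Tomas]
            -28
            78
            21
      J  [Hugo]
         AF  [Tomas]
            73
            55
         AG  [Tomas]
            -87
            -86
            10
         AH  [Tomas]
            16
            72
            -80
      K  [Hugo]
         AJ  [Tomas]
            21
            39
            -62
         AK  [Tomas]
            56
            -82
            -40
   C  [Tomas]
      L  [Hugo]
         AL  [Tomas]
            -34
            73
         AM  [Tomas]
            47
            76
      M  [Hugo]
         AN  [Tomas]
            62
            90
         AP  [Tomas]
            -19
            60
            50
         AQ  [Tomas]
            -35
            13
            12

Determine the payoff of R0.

47

N (Tomas): min(-91, -56) = -91
P (Tomas): min(58, 91) = 58
Q (Tomas): min(98, 87) = 87
D (Hugo): max(-91, 58, -6, 87) = 87
R (Tomas): min(-33, -98) = -98
S (Tomas): min(-7, -93, -18) = -93
T (Tomas): min(70, 81) = 70
U (Tomas): min(-99, -37, 52) = -99
E (Hugo): max(-98, -93, 70, -99) = 70
V (Tomas): min(33, -86) = -86
W (Tomas): min(-42, -72, 31) = -72
X (Tomas): min(6, 74, 24) = 6
Y (Tomas): min(94, -36) = -36
F (Hugo): max(-86, -72, 6, -36) = 6
A (Tomas): min(87, 70, 6) = 6
Z (Tomas): min(-82, -47) = -82
AA (Tomas): min(-73, 34) = -73
AB (Tomas): min(67, -23) = -23
G (Hugo): max(-82, -73, -23) = -23
AC (Tomas): min(33, -89) = -89
AD (Tomas): min(-39, 54, 65, 17) = -39
AE (Tomas): min(-28, 78, 21) = -28
H (Hugo): max(-89, -39, -28) = -28
AF (Tomas): min(73, 55) = 55
AG (Tomas): min(-87, -86, 10) = -87
AH (Tomas): min(16, 72, -80) = -80
J (Hugo): max(55, -87, -80) = 55
AJ (Tomas): min(21, 39, -62) = -62
AK (Tomas): min(56, -82, -40) = -82
K (Hugo): max(-62, -82) = -62
B (Tomas): min(-23, -28, 55, -62) = -62
AL (Tomas): min(-34, 73) = -34
AM (Tomas): min(47, 76) = 47
L (Hugo): max(-34, 47) = 47
AN (Tomas): min(62, 90) = 62
AP (Tomas): min(-19, 60, 50) = -19
AQ (Tomas): min(-35, 13, 12) = -35
M (Hugo): max(62, -19, -35) = 62
C (Tomas): min(47, 62) = 47
R0 (Hugo): max(6, -62, 47) = 47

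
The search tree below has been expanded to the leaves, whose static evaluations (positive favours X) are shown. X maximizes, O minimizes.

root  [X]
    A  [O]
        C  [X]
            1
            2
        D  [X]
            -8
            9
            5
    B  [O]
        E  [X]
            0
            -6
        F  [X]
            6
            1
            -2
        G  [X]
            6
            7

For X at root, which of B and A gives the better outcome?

A

E (X): max(0, -6) = 0
F (X): max(6, 1, -2) = 6
G (X): max(6, 7) = 7
B (O): min(0, 6, 7) = 0
C (X): max(1, 2) = 2
D (X): max(-8, 9, 5) = 9
A (O): min(2, 9) = 2
X prefers the higher value; B=0, A=2. A is better since 2 > 0.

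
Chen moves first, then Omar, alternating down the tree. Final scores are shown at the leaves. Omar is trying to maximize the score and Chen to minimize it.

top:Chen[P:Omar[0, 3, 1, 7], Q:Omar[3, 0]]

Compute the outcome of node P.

P (Omar): max(0, 3, 1, 7) = 7

7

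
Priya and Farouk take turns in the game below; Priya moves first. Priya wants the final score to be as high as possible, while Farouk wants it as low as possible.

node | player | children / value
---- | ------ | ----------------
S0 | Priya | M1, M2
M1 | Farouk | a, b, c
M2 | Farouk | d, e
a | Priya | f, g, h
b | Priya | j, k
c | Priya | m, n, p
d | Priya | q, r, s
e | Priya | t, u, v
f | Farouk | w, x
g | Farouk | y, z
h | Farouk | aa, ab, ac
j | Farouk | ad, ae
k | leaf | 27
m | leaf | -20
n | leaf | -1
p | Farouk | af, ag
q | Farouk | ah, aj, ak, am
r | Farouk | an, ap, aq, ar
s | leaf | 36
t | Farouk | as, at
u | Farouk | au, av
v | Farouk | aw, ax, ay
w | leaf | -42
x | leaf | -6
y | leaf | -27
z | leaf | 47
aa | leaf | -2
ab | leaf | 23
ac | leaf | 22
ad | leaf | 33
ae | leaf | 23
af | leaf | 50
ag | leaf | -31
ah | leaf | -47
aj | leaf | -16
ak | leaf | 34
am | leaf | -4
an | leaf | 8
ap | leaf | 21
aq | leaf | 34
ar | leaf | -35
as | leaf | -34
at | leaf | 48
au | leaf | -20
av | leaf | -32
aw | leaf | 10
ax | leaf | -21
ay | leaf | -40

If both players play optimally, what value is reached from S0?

f (Farouk): min(-42, -6) = -42
g (Farouk): min(-27, 47) = -27
h (Farouk): min(-2, 23, 22) = -2
a (Priya): max(-42, -27, -2) = -2
j (Farouk): min(33, 23) = 23
b (Priya): max(23, 27) = 27
p (Farouk): min(50, -31) = -31
c (Priya): max(-20, -1, -31) = -1
M1 (Farouk): min(-2, 27, -1) = -2
q (Farouk): min(-47, -16, 34, -4) = -47
r (Farouk): min(8, 21, 34, -35) = -35
d (Priya): max(-47, -35, 36) = 36
t (Farouk): min(-34, 48) = -34
u (Farouk): min(-20, -32) = -32
v (Farouk): min(10, -21, -40) = -40
e (Priya): max(-34, -32, -40) = -32
M2 (Farouk): min(36, -32) = -32
S0 (Priya): max(-2, -32) = -2

-2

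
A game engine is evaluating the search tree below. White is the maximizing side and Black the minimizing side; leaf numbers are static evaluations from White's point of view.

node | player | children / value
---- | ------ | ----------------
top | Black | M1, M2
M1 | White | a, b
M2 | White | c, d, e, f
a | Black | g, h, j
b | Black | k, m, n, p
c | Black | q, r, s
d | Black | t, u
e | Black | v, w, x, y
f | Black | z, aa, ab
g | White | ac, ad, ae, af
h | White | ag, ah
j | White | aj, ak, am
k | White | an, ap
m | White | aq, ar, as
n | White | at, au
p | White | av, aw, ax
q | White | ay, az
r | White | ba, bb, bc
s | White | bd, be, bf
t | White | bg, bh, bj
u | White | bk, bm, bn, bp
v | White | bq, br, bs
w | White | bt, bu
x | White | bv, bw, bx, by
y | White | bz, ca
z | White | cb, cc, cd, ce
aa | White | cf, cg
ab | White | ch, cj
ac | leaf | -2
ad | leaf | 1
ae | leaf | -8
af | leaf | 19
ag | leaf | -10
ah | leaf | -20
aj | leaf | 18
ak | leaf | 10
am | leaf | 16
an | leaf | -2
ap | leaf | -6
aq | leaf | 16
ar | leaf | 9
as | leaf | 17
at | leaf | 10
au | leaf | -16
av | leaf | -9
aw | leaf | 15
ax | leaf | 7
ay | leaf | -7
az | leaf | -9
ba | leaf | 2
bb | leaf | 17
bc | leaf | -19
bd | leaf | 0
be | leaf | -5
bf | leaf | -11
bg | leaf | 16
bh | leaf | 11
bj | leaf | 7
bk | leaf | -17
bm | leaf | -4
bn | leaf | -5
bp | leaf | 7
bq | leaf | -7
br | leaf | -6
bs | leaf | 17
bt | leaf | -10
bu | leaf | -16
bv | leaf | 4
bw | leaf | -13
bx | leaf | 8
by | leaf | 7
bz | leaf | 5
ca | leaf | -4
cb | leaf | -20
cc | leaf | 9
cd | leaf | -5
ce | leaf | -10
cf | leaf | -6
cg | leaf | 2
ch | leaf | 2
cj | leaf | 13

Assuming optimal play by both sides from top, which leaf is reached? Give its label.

g (White): max(-2, 1, -8, 19) = 19
h (White): max(-10, -20) = -10
j (White): max(18, 10, 16) = 18
a (Black): min(19, -10, 18) = -10
k (White): max(-2, -6) = -2
m (White): max(16, 9, 17) = 17
n (White): max(10, -16) = 10
p (White): max(-9, 15, 7) = 15
b (Black): min(-2, 17, 10, 15) = -2
M1 (White): max(-10, -2) = -2
q (White): max(-7, -9) = -7
r (White): max(2, 17, -19) = 17
s (White): max(0, -5, -11) = 0
c (Black): min(-7, 17, 0) = -7
t (White): max(16, 11, 7) = 16
u (White): max(-17, -4, -5, 7) = 7
d (Black): min(16, 7) = 7
v (White): max(-7, -6, 17) = 17
w (White): max(-10, -16) = -10
x (White): max(4, -13, 8, 7) = 8
y (White): max(5, -4) = 5
e (Black): min(17, -10, 8, 5) = -10
z (White): max(-20, 9, -5, -10) = 9
aa (White): max(-6, 2) = 2
ab (White): max(2, 13) = 13
f (Black): min(9, 2, 13) = 2
M2 (White): max(-7, 7, -10, 2) = 7
top (Black): min(-2, 7) = -2
At top, Black picks M1 (lowest: -2).
At M1, White picks b (highest: -2).
At b, Black picks k (lowest: -2).
At k, White picks an (highest: -2).
Terminal value -2.

an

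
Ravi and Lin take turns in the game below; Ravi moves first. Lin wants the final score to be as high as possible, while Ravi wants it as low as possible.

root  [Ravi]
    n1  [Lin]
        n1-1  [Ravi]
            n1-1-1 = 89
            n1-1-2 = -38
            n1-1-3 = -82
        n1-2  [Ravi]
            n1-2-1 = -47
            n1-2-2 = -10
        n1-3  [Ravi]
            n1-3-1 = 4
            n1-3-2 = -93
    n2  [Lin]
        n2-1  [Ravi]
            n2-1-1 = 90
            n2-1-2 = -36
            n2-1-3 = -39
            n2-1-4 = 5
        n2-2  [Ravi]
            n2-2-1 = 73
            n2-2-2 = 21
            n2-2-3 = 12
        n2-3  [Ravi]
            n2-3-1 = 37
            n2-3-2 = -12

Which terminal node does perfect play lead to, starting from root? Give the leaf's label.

n1-2-1

n1-1 (Ravi): min(89, -38, -82) = -82
n1-2 (Ravi): min(-47, -10) = -47
n1-3 (Ravi): min(4, -93) = -93
n1 (Lin): max(-82, -47, -93) = -47
n2-1 (Ravi): min(90, -36, -39, 5) = -39
n2-2 (Ravi): min(73, 21, 12) = 12
n2-3 (Ravi): min(37, -12) = -12
n2 (Lin): max(-39, 12, -12) = 12
root (Ravi): min(-47, 12) = -47
At root, Ravi picks n1 (lowest: -47).
At n1, Lin picks n1-2 (highest: -47).
At n1-2, Ravi picks n1-2-1 (lowest: -47).
Terminal value -47.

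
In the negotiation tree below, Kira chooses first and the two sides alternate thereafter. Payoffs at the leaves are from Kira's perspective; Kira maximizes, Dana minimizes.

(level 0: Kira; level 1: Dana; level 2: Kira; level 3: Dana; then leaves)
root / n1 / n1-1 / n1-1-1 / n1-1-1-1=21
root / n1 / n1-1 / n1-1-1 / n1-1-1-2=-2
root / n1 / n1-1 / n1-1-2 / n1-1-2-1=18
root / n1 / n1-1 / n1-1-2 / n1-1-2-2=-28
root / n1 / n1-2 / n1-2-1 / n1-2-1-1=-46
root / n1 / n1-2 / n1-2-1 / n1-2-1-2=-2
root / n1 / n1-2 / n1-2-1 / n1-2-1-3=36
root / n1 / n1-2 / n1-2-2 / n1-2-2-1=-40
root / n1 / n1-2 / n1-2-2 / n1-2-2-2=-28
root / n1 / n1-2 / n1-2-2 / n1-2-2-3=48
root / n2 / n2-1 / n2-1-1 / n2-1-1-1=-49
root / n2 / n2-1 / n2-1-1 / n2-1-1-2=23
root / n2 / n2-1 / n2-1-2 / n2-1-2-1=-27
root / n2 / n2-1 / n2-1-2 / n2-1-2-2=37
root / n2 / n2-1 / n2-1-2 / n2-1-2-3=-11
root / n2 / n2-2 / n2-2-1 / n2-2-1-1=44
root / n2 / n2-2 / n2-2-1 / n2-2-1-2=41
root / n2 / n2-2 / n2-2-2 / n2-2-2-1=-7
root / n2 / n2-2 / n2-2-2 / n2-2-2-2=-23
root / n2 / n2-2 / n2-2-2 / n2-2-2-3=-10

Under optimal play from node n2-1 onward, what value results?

n2-1-1 (Dana): min(-49, 23) = -49
n2-1-2 (Dana): min(-27, 37, -11) = -27
n2-1 (Kira): max(-49, -27) = -27

-27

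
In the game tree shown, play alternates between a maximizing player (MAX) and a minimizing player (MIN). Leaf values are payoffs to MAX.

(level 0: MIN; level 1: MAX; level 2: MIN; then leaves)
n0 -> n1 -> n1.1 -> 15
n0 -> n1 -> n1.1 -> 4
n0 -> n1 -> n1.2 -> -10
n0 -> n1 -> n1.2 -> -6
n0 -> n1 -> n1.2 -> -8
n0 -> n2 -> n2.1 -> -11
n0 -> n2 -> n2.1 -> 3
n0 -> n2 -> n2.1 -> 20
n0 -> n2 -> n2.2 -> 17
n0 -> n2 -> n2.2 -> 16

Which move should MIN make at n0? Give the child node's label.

n1

n1.1 (MIN): min(15, 4) = 4
n1.2 (MIN): min(-10, -6, -8) = -10
n1 (MAX): max(4, -10) = 4
n2.1 (MIN): min(-11, 3, 20) = -11
n2.2 (MIN): min(17, 16) = 16
n2 (MAX): max(-11, 16) = 16
n0 (MIN): min(4, 16) = 4
MIN at n0 wants the lowest of {n1=4, n2=16}, so chooses n1.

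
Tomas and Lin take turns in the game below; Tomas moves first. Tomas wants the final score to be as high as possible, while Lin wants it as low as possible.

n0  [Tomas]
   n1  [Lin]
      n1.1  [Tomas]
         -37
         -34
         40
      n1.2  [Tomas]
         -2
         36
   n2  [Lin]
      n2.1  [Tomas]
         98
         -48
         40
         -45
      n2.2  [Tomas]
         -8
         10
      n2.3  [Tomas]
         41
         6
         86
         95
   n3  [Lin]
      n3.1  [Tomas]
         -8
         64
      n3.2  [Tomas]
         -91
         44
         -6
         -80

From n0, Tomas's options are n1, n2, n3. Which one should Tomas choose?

n1.1 (Tomas): max(-37, -34, 40) = 40
n1.2 (Tomas): max(-2, 36) = 36
n1 (Lin): min(40, 36) = 36
n2.1 (Tomas): max(98, -48, 40, -45) = 98
n2.2 (Tomas): max(-8, 10) = 10
n2.3 (Tomas): max(41, 6, 86, 95) = 95
n2 (Lin): min(98, 10, 95) = 10
n3.1 (Tomas): max(-8, 64) = 64
n3.2 (Tomas): max(-91, 44, -6, -80) = 44
n3 (Lin): min(64, 44) = 44
n0 (Tomas): max(36, 10, 44) = 44
Tomas at n0 wants the highest of {n1=36, n2=10, n3=44}, so chooses n3.

n3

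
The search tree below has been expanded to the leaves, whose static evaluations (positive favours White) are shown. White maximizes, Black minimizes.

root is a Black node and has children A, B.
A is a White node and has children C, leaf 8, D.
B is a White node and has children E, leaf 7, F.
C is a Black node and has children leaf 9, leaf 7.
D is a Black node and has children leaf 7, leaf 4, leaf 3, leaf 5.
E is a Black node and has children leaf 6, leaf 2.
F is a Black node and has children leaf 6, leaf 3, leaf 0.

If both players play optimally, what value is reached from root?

C (Black): min(9, 7) = 7
D (Black): min(7, 4, 3, 5) = 3
A (White): max(7, 8, 3) = 8
E (Black): min(6, 2) = 2
F (Black): min(6, 3, 0) = 0
B (White): max(2, 7, 0) = 7
root (Black): min(8, 7) = 7

7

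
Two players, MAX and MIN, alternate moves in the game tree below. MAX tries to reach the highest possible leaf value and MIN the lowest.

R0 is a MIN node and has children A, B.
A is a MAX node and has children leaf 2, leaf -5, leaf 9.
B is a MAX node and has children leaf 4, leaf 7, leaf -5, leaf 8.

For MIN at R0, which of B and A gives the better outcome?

B

B (MAX): max(4, 7, -5, 8) = 8
A (MAX): max(2, -5, 9) = 9
MIN prefers the lower value; B=8, A=9. B is better since 8 < 9.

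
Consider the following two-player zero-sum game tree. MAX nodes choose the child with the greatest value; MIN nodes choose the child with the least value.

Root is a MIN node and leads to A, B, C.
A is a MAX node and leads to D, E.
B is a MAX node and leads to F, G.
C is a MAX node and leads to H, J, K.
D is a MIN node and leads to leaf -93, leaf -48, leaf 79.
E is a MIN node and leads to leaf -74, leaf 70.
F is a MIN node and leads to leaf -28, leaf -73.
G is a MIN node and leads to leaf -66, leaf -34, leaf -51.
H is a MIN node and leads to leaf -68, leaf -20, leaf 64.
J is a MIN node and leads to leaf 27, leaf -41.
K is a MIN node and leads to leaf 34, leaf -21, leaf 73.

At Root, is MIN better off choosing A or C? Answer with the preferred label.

A

D (MIN): min(-93, -48, 79) = -93
E (MIN): min(-74, 70) = -74
A (MAX): max(-93, -74) = -74
H (MIN): min(-68, -20, 64) = -68
J (MIN): min(27, -41) = -41
K (MIN): min(34, -21, 73) = -21
C (MAX): max(-68, -41, -21) = -21
MIN prefers the lower value; A=-74, C=-21. A is better since -74 < -21.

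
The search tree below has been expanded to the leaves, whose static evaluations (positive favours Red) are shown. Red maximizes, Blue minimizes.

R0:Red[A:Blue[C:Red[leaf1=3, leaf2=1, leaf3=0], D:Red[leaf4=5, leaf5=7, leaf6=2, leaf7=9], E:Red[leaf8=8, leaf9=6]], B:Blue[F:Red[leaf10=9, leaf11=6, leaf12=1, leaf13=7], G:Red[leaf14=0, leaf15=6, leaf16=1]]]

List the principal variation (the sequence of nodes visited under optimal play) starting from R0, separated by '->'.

R0 -> B -> G -> leaf15

C (Red): max(3, 1, 0) = 3
D (Red): max(5, 7, 2, 9) = 9
E (Red): max(8, 6) = 8
A (Blue): min(3, 9, 8) = 3
F (Red): max(9, 6, 1, 7) = 9
G (Red): max(0, 6, 1) = 6
B (Blue): min(9, 6) = 6
R0 (Red): max(3, 6) = 6
At R0, Red picks B (highest: 6).
At B, Blue picks G (lowest: 6).
At G, Red picks leaf15 (highest: 6).
Terminal value 6.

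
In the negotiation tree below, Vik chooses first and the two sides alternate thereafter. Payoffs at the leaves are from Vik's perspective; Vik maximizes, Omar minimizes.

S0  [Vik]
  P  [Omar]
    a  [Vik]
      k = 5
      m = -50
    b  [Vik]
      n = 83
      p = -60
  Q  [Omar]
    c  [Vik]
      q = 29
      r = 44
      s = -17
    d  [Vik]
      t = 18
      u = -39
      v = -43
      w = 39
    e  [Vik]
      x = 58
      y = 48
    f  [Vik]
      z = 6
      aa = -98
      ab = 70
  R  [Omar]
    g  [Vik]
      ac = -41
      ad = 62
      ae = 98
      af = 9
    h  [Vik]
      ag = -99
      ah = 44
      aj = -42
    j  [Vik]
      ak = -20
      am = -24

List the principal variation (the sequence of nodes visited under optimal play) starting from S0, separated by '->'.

S0 -> Q -> d -> w

a (Vik): max(5, -50) = 5
b (Vik): max(83, -60) = 83
P (Omar): min(5, 83) = 5
c (Vik): max(29, 44, -17) = 44
d (Vik): max(18, -39, -43, 39) = 39
e (Vik): max(58, 48) = 58
f (Vik): max(6, -98, 70) = 70
Q (Omar): min(44, 39, 58, 70) = 39
g (Vik): max(-41, 62, 98, 9) = 98
h (Vik): max(-99, 44, -42) = 44
j (Vik): max(-20, -24) = -20
R (Omar): min(98, 44, -20) = -20
S0 (Vik): max(5, 39, -20) = 39
At S0, Vik picks Q (highest: 39).
At Q, Omar picks d (lowest: 39).
At d, Vik picks w (highest: 39).
Terminal value 39.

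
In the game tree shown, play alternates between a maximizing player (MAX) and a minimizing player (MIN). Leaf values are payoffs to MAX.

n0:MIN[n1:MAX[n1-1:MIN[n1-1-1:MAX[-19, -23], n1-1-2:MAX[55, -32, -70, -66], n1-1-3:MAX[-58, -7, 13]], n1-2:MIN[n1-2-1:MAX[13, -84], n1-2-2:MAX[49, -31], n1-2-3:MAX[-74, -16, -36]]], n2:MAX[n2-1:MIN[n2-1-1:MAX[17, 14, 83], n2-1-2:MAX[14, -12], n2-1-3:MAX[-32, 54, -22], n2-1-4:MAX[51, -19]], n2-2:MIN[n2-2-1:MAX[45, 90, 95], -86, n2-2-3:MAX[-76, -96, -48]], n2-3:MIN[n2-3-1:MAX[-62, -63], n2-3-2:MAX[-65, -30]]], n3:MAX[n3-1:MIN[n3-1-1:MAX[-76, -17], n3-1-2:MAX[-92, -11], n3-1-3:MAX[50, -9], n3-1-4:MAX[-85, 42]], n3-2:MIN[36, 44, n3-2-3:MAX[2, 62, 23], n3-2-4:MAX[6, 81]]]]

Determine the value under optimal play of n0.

-16

n1-1-1 (MAX): max(-19, -23) = -19
n1-1-2 (MAX): max(55, -32, -70, -66) = 55
n1-1-3 (MAX): max(-58, -7, 13) = 13
n1-1 (MIN): min(-19, 55, 13) = -19
n1-2-1 (MAX): max(13, -84) = 13
n1-2-2 (MAX): max(49, -31) = 49
n1-2-3 (MAX): max(-74, -16, -36) = -16
n1-2 (MIN): min(13, 49, -16) = -16
n1 (MAX): max(-19, -16) = -16
n2-1-1 (MAX): max(17, 14, 83) = 83
n2-1-2 (MAX): max(14, -12) = 14
n2-1-3 (MAX): max(-32, 54, -22) = 54
n2-1-4 (MAX): max(51, -19) = 51
n2-1 (MIN): min(83, 14, 54, 51) = 14
n2-2-1 (MAX): max(45, 90, 95) = 95
n2-2-3 (MAX): max(-76, -96, -48) = -48
n2-2 (MIN): min(95, -86, -48) = -86
n2-3-1 (MAX): max(-62, -63) = -62
n2-3-2 (MAX): max(-65, -30) = -30
n2-3 (MIN): min(-62, -30) = -62
n2 (MAX): max(14, -86, -62) = 14
n3-1-1 (MAX): max(-76, -17) = -17
n3-1-2 (MAX): max(-92, -11) = -11
n3-1-3 (MAX): max(50, -9) = 50
n3-1-4 (MAX): max(-85, 42) = 42
n3-1 (MIN): min(-17, -11, 50, 42) = -17
n3-2-3 (MAX): max(2, 62, 23) = 62
n3-2-4 (MAX): max(6, 81) = 81
n3-2 (MIN): min(36, 44, 62, 81) = 36
n3 (MAX): max(-17, 36) = 36
n0 (MIN): min(-16, 14, 36) = -16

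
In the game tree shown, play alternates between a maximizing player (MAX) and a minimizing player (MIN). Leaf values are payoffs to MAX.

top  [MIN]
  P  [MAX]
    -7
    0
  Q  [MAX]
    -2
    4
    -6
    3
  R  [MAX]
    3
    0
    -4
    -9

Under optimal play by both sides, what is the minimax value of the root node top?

P (MAX): max(-7, 0) = 0
Q (MAX): max(-2, 4, -6, 3) = 4
R (MAX): max(3, 0, -4, -9) = 3
top (MIN): min(0, 4, 3) = 0

0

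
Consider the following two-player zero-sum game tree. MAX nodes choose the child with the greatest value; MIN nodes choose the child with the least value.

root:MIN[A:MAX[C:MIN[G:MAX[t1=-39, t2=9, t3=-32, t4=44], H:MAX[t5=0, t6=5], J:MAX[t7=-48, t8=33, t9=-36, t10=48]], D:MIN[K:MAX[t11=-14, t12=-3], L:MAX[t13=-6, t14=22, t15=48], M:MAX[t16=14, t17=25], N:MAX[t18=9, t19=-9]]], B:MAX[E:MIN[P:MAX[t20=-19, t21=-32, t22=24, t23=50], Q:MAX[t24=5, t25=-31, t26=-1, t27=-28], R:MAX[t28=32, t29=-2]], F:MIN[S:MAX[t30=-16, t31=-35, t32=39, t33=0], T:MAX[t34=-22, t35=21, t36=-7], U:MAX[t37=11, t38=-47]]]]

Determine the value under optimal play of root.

5

G (MAX): max(-39, 9, -32, 44) = 44
H (MAX): max(0, 5) = 5
J (MAX): max(-48, 33, -36, 48) = 48
C (MIN): min(44, 5, 48) = 5
K (MAX): max(-14, -3) = -3
L (MAX): max(-6, 22, 48) = 48
M (MAX): max(14, 25) = 25
N (MAX): max(9, -9) = 9
D (MIN): min(-3, 48, 25, 9) = -3
A (MAX): max(5, -3) = 5
P (MAX): max(-19, -32, 24, 50) = 50
Q (MAX): max(5, -31, -1, -28) = 5
R (MAX): max(32, -2) = 32
E (MIN): min(50, 5, 32) = 5
S (MAX): max(-16, -35, 39, 0) = 39
T (MAX): max(-22, 21, -7) = 21
U (MAX): max(11, -47) = 11
F (MIN): min(39, 21, 11) = 11
B (MAX): max(5, 11) = 11
root (MIN): min(5, 11) = 5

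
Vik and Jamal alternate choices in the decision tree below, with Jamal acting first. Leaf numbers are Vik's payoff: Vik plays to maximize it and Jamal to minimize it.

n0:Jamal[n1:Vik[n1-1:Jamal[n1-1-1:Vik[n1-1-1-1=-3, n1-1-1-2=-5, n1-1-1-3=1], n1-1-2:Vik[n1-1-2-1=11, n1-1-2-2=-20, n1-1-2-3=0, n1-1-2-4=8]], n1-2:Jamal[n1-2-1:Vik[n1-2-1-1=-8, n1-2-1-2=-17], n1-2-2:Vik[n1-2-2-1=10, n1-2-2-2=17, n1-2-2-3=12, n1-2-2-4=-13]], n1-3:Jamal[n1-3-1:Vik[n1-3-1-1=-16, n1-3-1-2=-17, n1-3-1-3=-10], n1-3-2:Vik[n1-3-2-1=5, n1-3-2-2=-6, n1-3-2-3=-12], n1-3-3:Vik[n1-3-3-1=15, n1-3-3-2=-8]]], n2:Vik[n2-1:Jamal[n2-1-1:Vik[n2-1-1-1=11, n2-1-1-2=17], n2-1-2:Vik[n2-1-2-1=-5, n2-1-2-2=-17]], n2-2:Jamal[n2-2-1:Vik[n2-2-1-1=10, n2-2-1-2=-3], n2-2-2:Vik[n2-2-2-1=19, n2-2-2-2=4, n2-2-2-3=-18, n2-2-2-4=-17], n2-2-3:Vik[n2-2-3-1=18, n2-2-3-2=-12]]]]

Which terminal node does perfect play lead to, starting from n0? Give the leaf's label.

n1-1-1 (Vik): max(-3, -5, 1) = 1
n1-1-2 (Vik): max(11, -20, 0, 8) = 11
n1-1 (Jamal): min(1, 11) = 1
n1-2-1 (Vik): max(-8, -17) = -8
n1-2-2 (Vik): max(10, 17, 12, -13) = 17
n1-2 (Jamal): min(-8, 17) = -8
n1-3-1 (Vik): max(-16, -17, -10) = -10
n1-3-2 (Vik): max(5, -6, -12) = 5
n1-3-3 (Vik): max(15, -8) = 15
n1-3 (Jamal): min(-10, 5, 15) = -10
n1 (Vik): max(1, -8, -10) = 1
n2-1-1 (Vik): max(11, 17) = 17
n2-1-2 (Vik): max(-5, -17) = -5
n2-1 (Jamal): min(17, -5) = -5
n2-2-1 (Vik): max(10, -3) = 10
n2-2-2 (Vik): max(19, 4, -18, -17) = 19
n2-2-3 (Vik): max(18, -12) = 18
n2-2 (Jamal): min(10, 19, 18) = 10
n2 (Vik): max(-5, 10) = 10
n0 (Jamal): min(1, 10) = 1
At n0, Jamal picks n1 (lowest: 1).
At n1, Vik picks n1-1 (highest: 1).
At n1-1, Jamal picks n1-1-1 (lowest: 1).
At n1-1-1, Vik picks n1-1-1-3 (highest: 1).
Terminal value 1.

n1-1-1-3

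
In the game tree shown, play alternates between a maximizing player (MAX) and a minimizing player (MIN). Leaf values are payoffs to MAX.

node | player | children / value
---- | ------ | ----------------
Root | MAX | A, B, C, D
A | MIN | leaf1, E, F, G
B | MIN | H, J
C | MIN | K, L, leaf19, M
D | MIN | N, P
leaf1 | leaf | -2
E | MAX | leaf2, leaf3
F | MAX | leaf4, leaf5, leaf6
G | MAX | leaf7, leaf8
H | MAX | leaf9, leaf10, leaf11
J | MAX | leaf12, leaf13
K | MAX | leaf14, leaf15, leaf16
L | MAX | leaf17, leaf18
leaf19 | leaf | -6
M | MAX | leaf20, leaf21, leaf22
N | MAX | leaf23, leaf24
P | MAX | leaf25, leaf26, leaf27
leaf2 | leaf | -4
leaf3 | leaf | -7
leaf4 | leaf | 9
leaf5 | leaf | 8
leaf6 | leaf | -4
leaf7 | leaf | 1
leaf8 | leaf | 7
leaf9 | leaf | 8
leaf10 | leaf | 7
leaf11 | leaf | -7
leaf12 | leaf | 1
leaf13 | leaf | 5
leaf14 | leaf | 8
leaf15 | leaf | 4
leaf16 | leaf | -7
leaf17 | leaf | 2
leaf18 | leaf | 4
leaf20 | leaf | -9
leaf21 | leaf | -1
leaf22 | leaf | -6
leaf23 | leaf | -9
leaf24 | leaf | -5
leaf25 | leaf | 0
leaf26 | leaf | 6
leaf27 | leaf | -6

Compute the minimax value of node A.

E (MAX): max(-4, -7) = -4
F (MAX): max(9, 8, -4) = 9
G (MAX): max(1, 7) = 7
A (MIN): min(-2, -4, 9, 7) = -4

-4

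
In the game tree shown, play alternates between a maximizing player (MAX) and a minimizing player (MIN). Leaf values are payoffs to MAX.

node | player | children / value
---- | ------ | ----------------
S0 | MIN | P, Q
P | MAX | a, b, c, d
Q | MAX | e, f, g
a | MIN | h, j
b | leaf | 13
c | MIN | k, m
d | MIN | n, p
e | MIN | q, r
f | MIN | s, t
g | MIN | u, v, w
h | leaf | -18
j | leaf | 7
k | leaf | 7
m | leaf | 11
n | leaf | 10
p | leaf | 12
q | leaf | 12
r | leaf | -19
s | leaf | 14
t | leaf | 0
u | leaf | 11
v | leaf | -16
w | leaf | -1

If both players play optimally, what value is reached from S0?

0

a (MIN): min(-18, 7) = -18
c (MIN): min(7, 11) = 7
d (MIN): min(10, 12) = 10
P (MAX): max(-18, 13, 7, 10) = 13
e (MIN): min(12, -19) = -19
f (MIN): min(14, 0) = 0
g (MIN): min(11, -16, -1) = -16
Q (MAX): max(-19, 0, -16) = 0
S0 (MIN): min(13, 0) = 0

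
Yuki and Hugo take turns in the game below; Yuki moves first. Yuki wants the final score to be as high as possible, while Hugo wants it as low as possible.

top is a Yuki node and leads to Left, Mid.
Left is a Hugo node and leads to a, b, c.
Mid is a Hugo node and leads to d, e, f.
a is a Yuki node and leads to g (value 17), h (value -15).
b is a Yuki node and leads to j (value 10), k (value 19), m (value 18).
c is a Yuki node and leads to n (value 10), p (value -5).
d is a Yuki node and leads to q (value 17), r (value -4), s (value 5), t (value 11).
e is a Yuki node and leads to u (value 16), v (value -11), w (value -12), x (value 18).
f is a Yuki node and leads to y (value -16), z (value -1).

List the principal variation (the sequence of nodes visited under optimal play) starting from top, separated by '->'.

a (Yuki): max(17, -15) = 17
b (Yuki): max(10, 19, 18) = 19
c (Yuki): max(10, -5) = 10
Left (Hugo): min(17, 19, 10) = 10
d (Yuki): max(17, -4, 5, 11) = 17
e (Yuki): max(16, -11, -12, 18) = 18
f (Yuki): max(-16, -1) = -1
Mid (Hugo): min(17, 18, -1) = -1
top (Yuki): max(10, -1) = 10
At top, Yuki picks Left (highest: 10).
At Left, Hugo picks c (lowest: 10).
At c, Yuki picks n (highest: 10).
Terminal value 10.

top -> Left -> c -> n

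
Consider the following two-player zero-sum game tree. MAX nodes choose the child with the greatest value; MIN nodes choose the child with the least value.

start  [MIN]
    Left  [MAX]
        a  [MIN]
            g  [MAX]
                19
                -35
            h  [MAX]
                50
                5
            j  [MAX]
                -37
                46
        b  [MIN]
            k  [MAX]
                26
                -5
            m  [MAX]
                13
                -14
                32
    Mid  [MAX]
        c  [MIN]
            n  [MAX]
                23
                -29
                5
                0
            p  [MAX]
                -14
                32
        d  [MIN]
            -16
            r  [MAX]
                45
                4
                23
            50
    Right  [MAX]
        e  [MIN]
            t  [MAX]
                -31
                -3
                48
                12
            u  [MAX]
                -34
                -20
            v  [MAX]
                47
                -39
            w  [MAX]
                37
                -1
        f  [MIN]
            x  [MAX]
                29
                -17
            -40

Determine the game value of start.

g (MAX): max(19, -35) = 19
h (MAX): max(50, 5) = 50
j (MAX): max(-37, 46) = 46
a (MIN): min(19, 50, 46) = 19
k (MAX): max(26, -5) = 26
m (MAX): max(13, -14, 32) = 32
b (MIN): min(26, 32) = 26
Left (MAX): max(19, 26) = 26
n (MAX): max(23, -29, 5, 0) = 23
p (MAX): max(-14, 32) = 32
c (MIN): min(23, 32) = 23
r (MAX): max(45, 4, 23) = 45
d (MIN): min(-16, 45, 50) = -16
Mid (MAX): max(23, -16) = 23
t (MAX): max(-31, -3, 48, 12) = 48
u (MAX): max(-34, -20) = -20
v (MAX): max(47, -39) = 47
w (MAX): max(37, -1) = 37
e (MIN): min(48, -20, 47, 37) = -20
x (MAX): max(29, -17) = 29
f (MIN): min(29, -40) = -40
Right (MAX): max(-20, -40) = -20
start (MIN): min(26, 23, -20) = -20

-20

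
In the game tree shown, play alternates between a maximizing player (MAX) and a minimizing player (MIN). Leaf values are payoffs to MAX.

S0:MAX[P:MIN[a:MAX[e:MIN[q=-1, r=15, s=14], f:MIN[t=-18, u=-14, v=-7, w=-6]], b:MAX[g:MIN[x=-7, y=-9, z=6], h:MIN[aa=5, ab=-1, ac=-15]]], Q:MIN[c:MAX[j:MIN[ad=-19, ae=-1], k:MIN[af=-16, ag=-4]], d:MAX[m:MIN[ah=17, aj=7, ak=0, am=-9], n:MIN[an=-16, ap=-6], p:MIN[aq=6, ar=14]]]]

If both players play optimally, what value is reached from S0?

e (MIN): min(-1, 15, 14) = -1
f (MIN): min(-18, -14, -7, -6) = -18
a (MAX): max(-1, -18) = -1
g (MIN): min(-7, -9, 6) = -9
h (MIN): min(5, -1, -15) = -15
b (MAX): max(-9, -15) = -9
P (MIN): min(-1, -9) = -9
j (MIN): min(-19, -1) = -19
k (MIN): min(-16, -4) = -16
c (MAX): max(-19, -16) = -16
m (MIN): min(17, 7, 0, -9) = -9
n (MIN): min(-16, -6) = -16
p (MIN): min(6, 14) = 6
d (MAX): max(-9, -16, 6) = 6
Q (MIN): min(-16, 6) = -16
S0 (MAX): max(-9, -16) = -9

-9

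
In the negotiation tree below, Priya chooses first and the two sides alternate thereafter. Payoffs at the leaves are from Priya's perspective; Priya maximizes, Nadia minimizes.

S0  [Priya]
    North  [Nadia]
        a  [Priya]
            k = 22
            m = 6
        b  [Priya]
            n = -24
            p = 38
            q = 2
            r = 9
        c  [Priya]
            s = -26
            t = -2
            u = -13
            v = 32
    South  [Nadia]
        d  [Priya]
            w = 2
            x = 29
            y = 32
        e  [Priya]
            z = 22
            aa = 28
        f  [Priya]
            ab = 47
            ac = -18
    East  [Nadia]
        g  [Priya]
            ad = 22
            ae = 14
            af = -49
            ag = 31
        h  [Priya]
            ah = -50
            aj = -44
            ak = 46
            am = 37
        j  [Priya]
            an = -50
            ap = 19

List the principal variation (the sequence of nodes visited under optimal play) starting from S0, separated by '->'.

a (Priya): max(22, 6) = 22
b (Priya): max(-24, 38, 2, 9) = 38
c (Priya): max(-26, -2, -13, 32) = 32
North (Nadia): min(22, 38, 32) = 22
d (Priya): max(2, 29, 32) = 32
e (Priya): max(22, 28) = 28
f (Priya): max(47, -18) = 47
South (Nadia): min(32, 28, 47) = 28
g (Priya): max(22, 14, -49, 31) = 31
h (Priya): max(-50, -44, 46, 37) = 46
j (Priya): max(-50, 19) = 19
East (Nadia): min(31, 46, 19) = 19
S0 (Priya): max(22, 28, 19) = 28
At S0, Priya picks South (highest: 28).
At South, Nadia picks e (lowest: 28).
At e, Priya picks aa (highest: 28).
Terminal value 28.

S0 -> South -> e -> aa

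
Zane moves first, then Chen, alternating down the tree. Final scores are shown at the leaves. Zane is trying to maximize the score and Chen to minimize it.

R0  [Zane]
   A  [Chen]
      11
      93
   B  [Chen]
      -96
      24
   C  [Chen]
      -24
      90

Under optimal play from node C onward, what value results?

C (Chen): min(-24, 90) = -24

-24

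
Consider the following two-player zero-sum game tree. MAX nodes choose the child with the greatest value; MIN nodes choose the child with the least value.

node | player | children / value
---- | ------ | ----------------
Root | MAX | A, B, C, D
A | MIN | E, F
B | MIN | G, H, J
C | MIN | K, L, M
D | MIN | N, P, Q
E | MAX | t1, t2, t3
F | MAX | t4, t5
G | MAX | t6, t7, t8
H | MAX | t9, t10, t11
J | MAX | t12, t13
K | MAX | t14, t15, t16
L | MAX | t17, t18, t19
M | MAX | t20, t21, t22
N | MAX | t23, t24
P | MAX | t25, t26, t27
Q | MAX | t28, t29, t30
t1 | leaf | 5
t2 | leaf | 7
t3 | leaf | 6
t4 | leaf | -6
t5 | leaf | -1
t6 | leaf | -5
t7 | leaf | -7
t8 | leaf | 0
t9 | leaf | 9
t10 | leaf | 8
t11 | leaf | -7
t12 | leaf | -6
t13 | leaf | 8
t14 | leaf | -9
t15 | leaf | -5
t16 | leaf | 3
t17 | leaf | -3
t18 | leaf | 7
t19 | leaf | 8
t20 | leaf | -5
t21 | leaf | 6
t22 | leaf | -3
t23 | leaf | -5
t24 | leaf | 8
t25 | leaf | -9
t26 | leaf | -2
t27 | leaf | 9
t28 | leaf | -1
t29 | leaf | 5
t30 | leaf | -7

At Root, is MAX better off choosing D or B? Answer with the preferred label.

D

N (MAX): max(-5, 8) = 8
P (MAX): max(-9, -2, 9) = 9
Q (MAX): max(-1, 5, -7) = 5
D (MIN): min(8, 9, 5) = 5
G (MAX): max(-5, -7, 0) = 0
H (MAX): max(9, 8, -7) = 9
J (MAX): max(-6, 8) = 8
B (MIN): min(0, 9, 8) = 0
MAX prefers the higher value; D=5, B=0. D is better since 5 > 0.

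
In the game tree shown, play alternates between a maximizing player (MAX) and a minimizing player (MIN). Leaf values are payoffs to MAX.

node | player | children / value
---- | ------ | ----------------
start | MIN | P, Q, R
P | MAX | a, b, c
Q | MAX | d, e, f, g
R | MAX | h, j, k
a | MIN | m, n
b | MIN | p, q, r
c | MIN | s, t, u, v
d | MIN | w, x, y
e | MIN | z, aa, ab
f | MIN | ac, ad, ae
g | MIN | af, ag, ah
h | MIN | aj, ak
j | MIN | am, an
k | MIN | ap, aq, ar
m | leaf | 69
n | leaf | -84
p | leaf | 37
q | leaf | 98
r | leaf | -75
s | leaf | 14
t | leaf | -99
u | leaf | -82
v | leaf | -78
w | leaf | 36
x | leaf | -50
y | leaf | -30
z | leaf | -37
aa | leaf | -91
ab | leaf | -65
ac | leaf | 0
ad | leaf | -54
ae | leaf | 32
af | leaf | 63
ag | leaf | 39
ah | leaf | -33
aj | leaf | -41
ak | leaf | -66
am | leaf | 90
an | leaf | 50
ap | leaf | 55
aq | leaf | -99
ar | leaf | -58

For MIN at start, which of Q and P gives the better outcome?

d (MIN): min(36, -50, -30) = -50
e (MIN): min(-37, -91, -65) = -91
f (MIN): min(0, -54, 32) = -54
g (MIN): min(63, 39, -33) = -33
Q (MAX): max(-50, -91, -54, -33) = -33
a (MIN): min(69, -84) = -84
b (MIN): min(37, 98, -75) = -75
c (MIN): min(14, -99, -82, -78) = -99
P (MAX): max(-84, -75, -99) = -75
MIN prefers the lower value; Q=-33, P=-75. P is better since -75 < -33.

P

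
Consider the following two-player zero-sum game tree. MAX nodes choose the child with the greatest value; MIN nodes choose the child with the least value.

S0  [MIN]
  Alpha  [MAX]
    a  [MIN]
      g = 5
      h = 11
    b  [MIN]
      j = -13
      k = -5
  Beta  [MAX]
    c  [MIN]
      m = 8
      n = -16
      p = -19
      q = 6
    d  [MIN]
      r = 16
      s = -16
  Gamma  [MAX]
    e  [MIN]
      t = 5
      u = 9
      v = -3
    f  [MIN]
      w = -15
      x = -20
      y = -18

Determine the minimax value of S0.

-16

a (MIN): min(5, 11) = 5
b (MIN): min(-13, -5) = -13
Alpha (MAX): max(5, -13) = 5
c (MIN): min(8, -16, -19, 6) = -19
d (MIN): min(16, -16) = -16
Beta (MAX): max(-19, -16) = -16
e (MIN): min(5, 9, -3) = -3
f (MIN): min(-15, -20, -18) = -20
Gamma (MAX): max(-3, -20) = -3
S0 (MIN): min(5, -16, -3) = -16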